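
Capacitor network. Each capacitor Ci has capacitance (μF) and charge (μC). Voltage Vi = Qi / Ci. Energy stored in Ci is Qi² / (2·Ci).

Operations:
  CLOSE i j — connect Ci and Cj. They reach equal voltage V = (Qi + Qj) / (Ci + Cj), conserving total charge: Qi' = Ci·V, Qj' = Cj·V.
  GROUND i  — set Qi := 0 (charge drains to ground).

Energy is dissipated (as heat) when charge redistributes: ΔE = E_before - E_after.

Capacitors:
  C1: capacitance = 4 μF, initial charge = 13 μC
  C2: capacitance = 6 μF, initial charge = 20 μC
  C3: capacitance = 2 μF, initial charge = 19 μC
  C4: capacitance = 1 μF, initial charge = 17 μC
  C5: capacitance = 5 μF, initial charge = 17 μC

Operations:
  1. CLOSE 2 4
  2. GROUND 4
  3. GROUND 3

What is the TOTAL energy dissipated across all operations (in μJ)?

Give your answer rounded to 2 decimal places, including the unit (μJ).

Initial: C1(4μF, Q=13μC, V=3.25V), C2(6μF, Q=20μC, V=3.33V), C3(2μF, Q=19μC, V=9.50V), C4(1μF, Q=17μC, V=17.00V), C5(5μF, Q=17μC, V=3.40V)
Op 1: CLOSE 2-4: Q_total=37.00, C_total=7.00, V=5.29; Q2=31.71, Q4=5.29; dissipated=80.048
Op 2: GROUND 4: Q4=0; energy lost=13.969
Op 3: GROUND 3: Q3=0; energy lost=90.250
Total dissipated: 184.267 μJ

Answer: 184.27 μJ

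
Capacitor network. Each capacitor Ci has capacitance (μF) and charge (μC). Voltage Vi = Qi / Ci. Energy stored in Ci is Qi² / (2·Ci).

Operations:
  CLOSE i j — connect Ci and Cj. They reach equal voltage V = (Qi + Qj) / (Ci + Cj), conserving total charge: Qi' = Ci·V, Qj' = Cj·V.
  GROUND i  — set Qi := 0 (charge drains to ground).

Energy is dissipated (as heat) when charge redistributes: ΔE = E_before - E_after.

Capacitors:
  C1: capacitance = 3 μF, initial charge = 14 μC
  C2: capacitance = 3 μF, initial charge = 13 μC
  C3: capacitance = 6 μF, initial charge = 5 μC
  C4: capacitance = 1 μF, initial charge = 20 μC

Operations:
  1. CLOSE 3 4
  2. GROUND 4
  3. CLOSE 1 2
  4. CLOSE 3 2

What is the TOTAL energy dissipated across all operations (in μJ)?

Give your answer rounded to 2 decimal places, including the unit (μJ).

Initial: C1(3μF, Q=14μC, V=4.67V), C2(3μF, Q=13μC, V=4.33V), C3(6μF, Q=5μC, V=0.83V), C4(1μF, Q=20μC, V=20.00V)
Op 1: CLOSE 3-4: Q_total=25.00, C_total=7.00, V=3.57; Q3=21.43, Q4=3.57; dissipated=157.440
Op 2: GROUND 4: Q4=0; energy lost=6.378
Op 3: CLOSE 1-2: Q_total=27.00, C_total=6.00, V=4.50; Q1=13.50, Q2=13.50; dissipated=0.083
Op 4: CLOSE 3-2: Q_total=34.93, C_total=9.00, V=3.88; Q3=23.29, Q2=11.64; dissipated=0.862
Total dissipated: 164.764 μJ

Answer: 164.76 μJ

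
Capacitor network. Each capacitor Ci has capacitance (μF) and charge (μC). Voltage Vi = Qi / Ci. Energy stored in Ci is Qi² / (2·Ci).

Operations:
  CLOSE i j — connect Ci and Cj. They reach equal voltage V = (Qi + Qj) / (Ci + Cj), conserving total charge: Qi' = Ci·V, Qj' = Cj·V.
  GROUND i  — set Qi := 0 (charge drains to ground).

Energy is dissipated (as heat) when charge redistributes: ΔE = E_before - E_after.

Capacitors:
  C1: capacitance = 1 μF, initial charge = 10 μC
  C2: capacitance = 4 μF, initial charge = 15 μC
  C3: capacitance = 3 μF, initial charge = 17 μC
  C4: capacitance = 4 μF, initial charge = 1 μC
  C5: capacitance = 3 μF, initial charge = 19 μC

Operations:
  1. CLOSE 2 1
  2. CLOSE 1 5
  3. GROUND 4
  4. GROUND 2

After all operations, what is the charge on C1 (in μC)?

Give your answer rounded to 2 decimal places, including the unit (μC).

Answer: 6.00 μC

Derivation:
Initial: C1(1μF, Q=10μC, V=10.00V), C2(4μF, Q=15μC, V=3.75V), C3(3μF, Q=17μC, V=5.67V), C4(4μF, Q=1μC, V=0.25V), C5(3μF, Q=19μC, V=6.33V)
Op 1: CLOSE 2-1: Q_total=25.00, C_total=5.00, V=5.00; Q2=20.00, Q1=5.00; dissipated=15.625
Op 2: CLOSE 1-5: Q_total=24.00, C_total=4.00, V=6.00; Q1=6.00, Q5=18.00; dissipated=0.667
Op 3: GROUND 4: Q4=0; energy lost=0.125
Op 4: GROUND 2: Q2=0; energy lost=50.000
Final charges: Q1=6.00, Q2=0.00, Q3=17.00, Q4=0.00, Q5=18.00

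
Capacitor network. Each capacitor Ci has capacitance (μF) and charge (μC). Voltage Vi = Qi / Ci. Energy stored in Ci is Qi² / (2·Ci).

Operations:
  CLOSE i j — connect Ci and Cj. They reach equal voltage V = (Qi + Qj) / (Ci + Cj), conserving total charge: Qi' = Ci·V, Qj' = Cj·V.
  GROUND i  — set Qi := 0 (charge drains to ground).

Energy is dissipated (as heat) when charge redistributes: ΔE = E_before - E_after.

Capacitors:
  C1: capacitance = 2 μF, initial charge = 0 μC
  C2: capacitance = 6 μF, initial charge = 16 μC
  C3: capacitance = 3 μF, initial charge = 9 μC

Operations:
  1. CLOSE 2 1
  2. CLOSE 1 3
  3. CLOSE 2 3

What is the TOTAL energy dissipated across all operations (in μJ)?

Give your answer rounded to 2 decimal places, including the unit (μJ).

Answer: 6.29 μJ

Derivation:
Initial: C1(2μF, Q=0μC, V=0.00V), C2(6μF, Q=16μC, V=2.67V), C3(3μF, Q=9μC, V=3.00V)
Op 1: CLOSE 2-1: Q_total=16.00, C_total=8.00, V=2.00; Q2=12.00, Q1=4.00; dissipated=5.333
Op 2: CLOSE 1-3: Q_total=13.00, C_total=5.00, V=2.60; Q1=5.20, Q3=7.80; dissipated=0.600
Op 3: CLOSE 2-3: Q_total=19.80, C_total=9.00, V=2.20; Q2=13.20, Q3=6.60; dissipated=0.360
Total dissipated: 6.293 μJ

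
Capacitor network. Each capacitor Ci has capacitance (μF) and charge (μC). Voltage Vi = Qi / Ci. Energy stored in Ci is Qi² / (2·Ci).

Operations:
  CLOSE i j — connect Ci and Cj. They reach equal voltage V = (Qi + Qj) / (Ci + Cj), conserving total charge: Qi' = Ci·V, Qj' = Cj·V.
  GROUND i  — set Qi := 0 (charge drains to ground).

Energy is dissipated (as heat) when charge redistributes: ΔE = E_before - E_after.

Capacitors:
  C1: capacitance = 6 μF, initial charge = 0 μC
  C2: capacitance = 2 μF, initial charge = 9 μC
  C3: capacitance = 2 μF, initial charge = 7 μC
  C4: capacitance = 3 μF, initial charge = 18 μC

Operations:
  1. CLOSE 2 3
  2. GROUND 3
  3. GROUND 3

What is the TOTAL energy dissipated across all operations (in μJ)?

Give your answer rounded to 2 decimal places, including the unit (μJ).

Answer: 16.50 μJ

Derivation:
Initial: C1(6μF, Q=0μC, V=0.00V), C2(2μF, Q=9μC, V=4.50V), C3(2μF, Q=7μC, V=3.50V), C4(3μF, Q=18μC, V=6.00V)
Op 1: CLOSE 2-3: Q_total=16.00, C_total=4.00, V=4.00; Q2=8.00, Q3=8.00; dissipated=0.500
Op 2: GROUND 3: Q3=0; energy lost=16.000
Op 3: GROUND 3: Q3=0; energy lost=0.000
Total dissipated: 16.500 μJ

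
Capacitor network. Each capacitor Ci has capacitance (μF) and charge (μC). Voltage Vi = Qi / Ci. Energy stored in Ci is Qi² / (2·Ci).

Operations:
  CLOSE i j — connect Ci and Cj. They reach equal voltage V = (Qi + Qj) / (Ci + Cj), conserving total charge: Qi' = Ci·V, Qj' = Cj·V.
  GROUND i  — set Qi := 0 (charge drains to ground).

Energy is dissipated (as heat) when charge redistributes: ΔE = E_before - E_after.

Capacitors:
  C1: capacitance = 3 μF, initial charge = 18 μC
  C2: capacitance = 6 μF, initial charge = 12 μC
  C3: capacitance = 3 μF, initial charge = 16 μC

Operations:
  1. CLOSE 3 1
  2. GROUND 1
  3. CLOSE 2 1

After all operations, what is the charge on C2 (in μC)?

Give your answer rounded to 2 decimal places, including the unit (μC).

Initial: C1(3μF, Q=18μC, V=6.00V), C2(6μF, Q=12μC, V=2.00V), C3(3μF, Q=16μC, V=5.33V)
Op 1: CLOSE 3-1: Q_total=34.00, C_total=6.00, V=5.67; Q3=17.00, Q1=17.00; dissipated=0.333
Op 2: GROUND 1: Q1=0; energy lost=48.167
Op 3: CLOSE 2-1: Q_total=12.00, C_total=9.00, V=1.33; Q2=8.00, Q1=4.00; dissipated=4.000
Final charges: Q1=4.00, Q2=8.00, Q3=17.00

Answer: 8.00 μC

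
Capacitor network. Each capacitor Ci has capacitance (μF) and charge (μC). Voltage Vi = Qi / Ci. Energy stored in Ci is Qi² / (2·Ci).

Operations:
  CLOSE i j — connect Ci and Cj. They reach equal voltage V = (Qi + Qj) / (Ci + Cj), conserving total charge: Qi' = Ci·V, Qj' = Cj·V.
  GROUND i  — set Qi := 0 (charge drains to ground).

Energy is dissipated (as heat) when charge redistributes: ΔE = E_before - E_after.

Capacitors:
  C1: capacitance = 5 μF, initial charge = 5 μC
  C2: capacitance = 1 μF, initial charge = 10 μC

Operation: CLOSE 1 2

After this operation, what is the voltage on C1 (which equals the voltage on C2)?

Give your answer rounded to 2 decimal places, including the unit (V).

Answer: 2.50 V

Derivation:
Initial: C1(5μF, Q=5μC, V=1.00V), C2(1μF, Q=10μC, V=10.00V)
Op 1: CLOSE 1-2: Q_total=15.00, C_total=6.00, V=2.50; Q1=12.50, Q2=2.50; dissipated=33.750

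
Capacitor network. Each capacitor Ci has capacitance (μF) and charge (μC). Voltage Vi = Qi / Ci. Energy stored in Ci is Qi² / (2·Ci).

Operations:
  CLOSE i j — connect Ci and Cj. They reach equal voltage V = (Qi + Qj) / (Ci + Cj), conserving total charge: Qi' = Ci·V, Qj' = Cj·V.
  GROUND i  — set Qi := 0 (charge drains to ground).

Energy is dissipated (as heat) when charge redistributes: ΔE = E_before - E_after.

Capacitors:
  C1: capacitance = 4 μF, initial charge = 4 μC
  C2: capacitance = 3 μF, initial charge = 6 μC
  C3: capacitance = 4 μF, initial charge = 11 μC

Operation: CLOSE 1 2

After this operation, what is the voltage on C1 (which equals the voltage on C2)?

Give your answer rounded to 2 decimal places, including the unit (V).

Initial: C1(4μF, Q=4μC, V=1.00V), C2(3μF, Q=6μC, V=2.00V), C3(4μF, Q=11μC, V=2.75V)
Op 1: CLOSE 1-2: Q_total=10.00, C_total=7.00, V=1.43; Q1=5.71, Q2=4.29; dissipated=0.857

Answer: 1.43 V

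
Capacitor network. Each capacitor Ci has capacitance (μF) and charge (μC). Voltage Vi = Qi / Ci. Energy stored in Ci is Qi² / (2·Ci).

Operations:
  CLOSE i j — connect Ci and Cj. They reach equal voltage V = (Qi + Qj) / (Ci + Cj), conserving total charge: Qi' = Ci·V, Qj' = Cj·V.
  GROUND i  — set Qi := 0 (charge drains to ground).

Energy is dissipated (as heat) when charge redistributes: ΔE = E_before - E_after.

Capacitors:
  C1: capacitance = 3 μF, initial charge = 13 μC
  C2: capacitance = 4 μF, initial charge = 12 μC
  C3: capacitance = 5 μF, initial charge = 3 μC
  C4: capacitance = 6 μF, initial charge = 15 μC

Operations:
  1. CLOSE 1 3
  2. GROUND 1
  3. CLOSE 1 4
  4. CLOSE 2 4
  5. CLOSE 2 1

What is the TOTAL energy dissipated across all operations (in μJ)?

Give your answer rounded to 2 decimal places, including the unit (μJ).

Answer: 27.69 μJ

Derivation:
Initial: C1(3μF, Q=13μC, V=4.33V), C2(4μF, Q=12μC, V=3.00V), C3(5μF, Q=3μC, V=0.60V), C4(6μF, Q=15μC, V=2.50V)
Op 1: CLOSE 1-3: Q_total=16.00, C_total=8.00, V=2.00; Q1=6.00, Q3=10.00; dissipated=13.067
Op 2: GROUND 1: Q1=0; energy lost=6.000
Op 3: CLOSE 1-4: Q_total=15.00, C_total=9.00, V=1.67; Q1=5.00, Q4=10.00; dissipated=6.250
Op 4: CLOSE 2-4: Q_total=22.00, C_total=10.00, V=2.20; Q2=8.80, Q4=13.20; dissipated=2.133
Op 5: CLOSE 2-1: Q_total=13.80, C_total=7.00, V=1.97; Q2=7.89, Q1=5.91; dissipated=0.244
Total dissipated: 27.694 μJ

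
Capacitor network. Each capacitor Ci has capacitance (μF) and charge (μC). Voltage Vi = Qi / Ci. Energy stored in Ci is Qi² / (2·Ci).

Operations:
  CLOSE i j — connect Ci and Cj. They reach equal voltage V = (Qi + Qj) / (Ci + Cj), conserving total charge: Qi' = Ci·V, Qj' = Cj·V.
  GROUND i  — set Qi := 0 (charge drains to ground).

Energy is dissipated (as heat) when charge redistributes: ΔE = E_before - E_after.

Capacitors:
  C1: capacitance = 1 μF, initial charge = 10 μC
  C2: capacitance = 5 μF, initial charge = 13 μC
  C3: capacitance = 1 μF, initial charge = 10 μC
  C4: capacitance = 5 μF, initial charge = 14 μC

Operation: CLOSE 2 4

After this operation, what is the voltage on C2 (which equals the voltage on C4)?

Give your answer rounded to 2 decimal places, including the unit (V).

Initial: C1(1μF, Q=10μC, V=10.00V), C2(5μF, Q=13μC, V=2.60V), C3(1μF, Q=10μC, V=10.00V), C4(5μF, Q=14μC, V=2.80V)
Op 1: CLOSE 2-4: Q_total=27.00, C_total=10.00, V=2.70; Q2=13.50, Q4=13.50; dissipated=0.050

Answer: 2.70 V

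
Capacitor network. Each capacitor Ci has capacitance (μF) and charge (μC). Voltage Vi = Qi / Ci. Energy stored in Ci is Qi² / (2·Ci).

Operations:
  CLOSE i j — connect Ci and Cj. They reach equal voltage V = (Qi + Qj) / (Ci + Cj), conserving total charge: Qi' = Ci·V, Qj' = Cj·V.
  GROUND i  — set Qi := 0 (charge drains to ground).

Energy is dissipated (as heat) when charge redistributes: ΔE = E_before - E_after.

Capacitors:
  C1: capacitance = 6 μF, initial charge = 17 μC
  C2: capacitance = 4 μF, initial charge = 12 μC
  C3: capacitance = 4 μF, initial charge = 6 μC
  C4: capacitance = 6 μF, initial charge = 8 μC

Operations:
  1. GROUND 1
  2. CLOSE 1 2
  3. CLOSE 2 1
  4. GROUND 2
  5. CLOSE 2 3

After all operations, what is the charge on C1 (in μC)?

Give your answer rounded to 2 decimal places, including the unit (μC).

Answer: 7.20 μC

Derivation:
Initial: C1(6μF, Q=17μC, V=2.83V), C2(4μF, Q=12μC, V=3.00V), C3(4μF, Q=6μC, V=1.50V), C4(6μF, Q=8μC, V=1.33V)
Op 1: GROUND 1: Q1=0; energy lost=24.083
Op 2: CLOSE 1-2: Q_total=12.00, C_total=10.00, V=1.20; Q1=7.20, Q2=4.80; dissipated=10.800
Op 3: CLOSE 2-1: Q_total=12.00, C_total=10.00, V=1.20; Q2=4.80, Q1=7.20; dissipated=0.000
Op 4: GROUND 2: Q2=0; energy lost=2.880
Op 5: CLOSE 2-3: Q_total=6.00, C_total=8.00, V=0.75; Q2=3.00, Q3=3.00; dissipated=2.250
Final charges: Q1=7.20, Q2=3.00, Q3=3.00, Q4=8.00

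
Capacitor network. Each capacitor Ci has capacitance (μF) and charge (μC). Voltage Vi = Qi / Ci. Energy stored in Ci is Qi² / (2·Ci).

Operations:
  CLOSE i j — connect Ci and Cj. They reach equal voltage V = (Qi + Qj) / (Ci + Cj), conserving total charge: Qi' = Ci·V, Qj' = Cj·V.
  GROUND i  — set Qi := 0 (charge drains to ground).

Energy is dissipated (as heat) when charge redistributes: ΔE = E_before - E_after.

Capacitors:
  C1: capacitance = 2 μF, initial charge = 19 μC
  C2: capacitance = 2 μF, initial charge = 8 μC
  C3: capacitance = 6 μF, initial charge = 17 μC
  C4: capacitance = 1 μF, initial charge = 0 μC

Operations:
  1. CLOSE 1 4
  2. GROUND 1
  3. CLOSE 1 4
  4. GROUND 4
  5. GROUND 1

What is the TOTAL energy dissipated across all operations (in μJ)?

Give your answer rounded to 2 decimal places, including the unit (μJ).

Initial: C1(2μF, Q=19μC, V=9.50V), C2(2μF, Q=8μC, V=4.00V), C3(6μF, Q=17μC, V=2.83V), C4(1μF, Q=0μC, V=0.00V)
Op 1: CLOSE 1-4: Q_total=19.00, C_total=3.00, V=6.33; Q1=12.67, Q4=6.33; dissipated=30.083
Op 2: GROUND 1: Q1=0; energy lost=40.111
Op 3: CLOSE 1-4: Q_total=6.33, C_total=3.00, V=2.11; Q1=4.22, Q4=2.11; dissipated=13.370
Op 4: GROUND 4: Q4=0; energy lost=2.228
Op 5: GROUND 1: Q1=0; energy lost=4.457
Total dissipated: 90.250 μJ

Answer: 90.25 μJ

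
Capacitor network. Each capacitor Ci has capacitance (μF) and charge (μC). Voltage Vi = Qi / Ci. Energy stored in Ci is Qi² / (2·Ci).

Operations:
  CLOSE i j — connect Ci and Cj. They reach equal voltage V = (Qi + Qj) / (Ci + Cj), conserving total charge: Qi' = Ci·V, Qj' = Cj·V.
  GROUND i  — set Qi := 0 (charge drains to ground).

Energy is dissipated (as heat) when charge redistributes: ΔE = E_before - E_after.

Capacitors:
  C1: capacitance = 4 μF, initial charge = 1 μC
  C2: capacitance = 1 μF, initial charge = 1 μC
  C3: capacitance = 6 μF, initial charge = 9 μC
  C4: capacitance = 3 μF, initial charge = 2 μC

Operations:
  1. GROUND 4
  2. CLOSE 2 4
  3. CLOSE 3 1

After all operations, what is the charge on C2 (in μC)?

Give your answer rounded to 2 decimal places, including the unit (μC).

Answer: 0.25 μC

Derivation:
Initial: C1(4μF, Q=1μC, V=0.25V), C2(1μF, Q=1μC, V=1.00V), C3(6μF, Q=9μC, V=1.50V), C4(3μF, Q=2μC, V=0.67V)
Op 1: GROUND 4: Q4=0; energy lost=0.667
Op 2: CLOSE 2-4: Q_total=1.00, C_total=4.00, V=0.25; Q2=0.25, Q4=0.75; dissipated=0.375
Op 3: CLOSE 3-1: Q_total=10.00, C_total=10.00, V=1.00; Q3=6.00, Q1=4.00; dissipated=1.875
Final charges: Q1=4.00, Q2=0.25, Q3=6.00, Q4=0.75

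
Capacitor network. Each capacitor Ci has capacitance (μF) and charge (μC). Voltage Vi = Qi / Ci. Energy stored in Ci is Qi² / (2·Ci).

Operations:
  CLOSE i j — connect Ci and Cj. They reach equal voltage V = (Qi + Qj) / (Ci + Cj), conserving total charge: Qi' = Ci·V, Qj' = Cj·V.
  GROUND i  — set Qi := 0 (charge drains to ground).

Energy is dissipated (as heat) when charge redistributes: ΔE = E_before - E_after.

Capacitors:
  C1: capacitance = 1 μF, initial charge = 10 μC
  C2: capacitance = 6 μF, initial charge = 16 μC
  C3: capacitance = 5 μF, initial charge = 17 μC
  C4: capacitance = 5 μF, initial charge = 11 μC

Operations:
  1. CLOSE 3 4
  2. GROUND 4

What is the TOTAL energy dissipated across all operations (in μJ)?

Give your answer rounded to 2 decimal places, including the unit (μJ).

Answer: 21.40 μJ

Derivation:
Initial: C1(1μF, Q=10μC, V=10.00V), C2(6μF, Q=16μC, V=2.67V), C3(5μF, Q=17μC, V=3.40V), C4(5μF, Q=11μC, V=2.20V)
Op 1: CLOSE 3-4: Q_total=28.00, C_total=10.00, V=2.80; Q3=14.00, Q4=14.00; dissipated=1.800
Op 2: GROUND 4: Q4=0; energy lost=19.600
Total dissipated: 21.400 μJ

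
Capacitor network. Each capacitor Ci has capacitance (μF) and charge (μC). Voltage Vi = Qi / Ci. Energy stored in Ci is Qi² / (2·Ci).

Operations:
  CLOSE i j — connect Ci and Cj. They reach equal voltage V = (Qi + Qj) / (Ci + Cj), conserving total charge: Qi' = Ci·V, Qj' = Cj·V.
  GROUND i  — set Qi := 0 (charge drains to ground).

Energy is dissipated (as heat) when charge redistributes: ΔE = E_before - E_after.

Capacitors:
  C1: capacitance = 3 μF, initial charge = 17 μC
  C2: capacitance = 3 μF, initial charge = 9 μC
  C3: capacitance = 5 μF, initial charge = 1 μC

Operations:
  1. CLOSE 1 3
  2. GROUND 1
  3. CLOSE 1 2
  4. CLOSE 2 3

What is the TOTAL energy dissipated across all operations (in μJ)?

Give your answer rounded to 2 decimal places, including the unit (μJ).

Answer: 42.89 μJ

Derivation:
Initial: C1(3μF, Q=17μC, V=5.67V), C2(3μF, Q=9μC, V=3.00V), C3(5μF, Q=1μC, V=0.20V)
Op 1: CLOSE 1-3: Q_total=18.00, C_total=8.00, V=2.25; Q1=6.75, Q3=11.25; dissipated=28.017
Op 2: GROUND 1: Q1=0; energy lost=7.594
Op 3: CLOSE 1-2: Q_total=9.00, C_total=6.00, V=1.50; Q1=4.50, Q2=4.50; dissipated=6.750
Op 4: CLOSE 2-3: Q_total=15.75, C_total=8.00, V=1.97; Q2=5.91, Q3=9.84; dissipated=0.527
Total dissipated: 42.888 μJ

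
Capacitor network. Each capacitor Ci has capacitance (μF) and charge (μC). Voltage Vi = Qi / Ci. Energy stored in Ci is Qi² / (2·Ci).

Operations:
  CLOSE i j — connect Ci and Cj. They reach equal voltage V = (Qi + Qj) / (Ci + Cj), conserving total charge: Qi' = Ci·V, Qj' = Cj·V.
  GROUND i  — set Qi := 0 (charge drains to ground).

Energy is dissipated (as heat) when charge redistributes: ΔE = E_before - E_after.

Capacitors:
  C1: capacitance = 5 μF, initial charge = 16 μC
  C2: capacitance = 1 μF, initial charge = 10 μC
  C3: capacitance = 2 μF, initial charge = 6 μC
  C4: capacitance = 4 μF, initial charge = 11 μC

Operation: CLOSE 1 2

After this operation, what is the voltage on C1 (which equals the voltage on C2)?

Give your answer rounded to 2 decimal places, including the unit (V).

Answer: 4.33 V

Derivation:
Initial: C1(5μF, Q=16μC, V=3.20V), C2(1μF, Q=10μC, V=10.00V), C3(2μF, Q=6μC, V=3.00V), C4(4μF, Q=11μC, V=2.75V)
Op 1: CLOSE 1-2: Q_total=26.00, C_total=6.00, V=4.33; Q1=21.67, Q2=4.33; dissipated=19.267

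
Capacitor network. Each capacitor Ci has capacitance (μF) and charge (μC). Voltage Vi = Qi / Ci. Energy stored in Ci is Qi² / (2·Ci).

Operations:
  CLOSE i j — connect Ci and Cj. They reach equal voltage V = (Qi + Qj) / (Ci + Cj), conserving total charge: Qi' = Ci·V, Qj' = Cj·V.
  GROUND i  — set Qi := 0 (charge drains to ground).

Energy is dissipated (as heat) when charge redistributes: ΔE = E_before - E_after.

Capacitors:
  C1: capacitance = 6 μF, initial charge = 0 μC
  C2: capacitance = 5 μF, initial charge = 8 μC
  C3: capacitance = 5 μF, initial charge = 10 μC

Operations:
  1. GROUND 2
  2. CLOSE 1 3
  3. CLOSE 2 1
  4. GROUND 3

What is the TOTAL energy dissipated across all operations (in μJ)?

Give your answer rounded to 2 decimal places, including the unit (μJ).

Initial: C1(6μF, Q=0μC, V=0.00V), C2(5μF, Q=8μC, V=1.60V), C3(5μF, Q=10μC, V=2.00V)
Op 1: GROUND 2: Q2=0; energy lost=6.400
Op 2: CLOSE 1-3: Q_total=10.00, C_total=11.00, V=0.91; Q1=5.45, Q3=4.55; dissipated=5.455
Op 3: CLOSE 2-1: Q_total=5.45, C_total=11.00, V=0.50; Q2=2.48, Q1=2.98; dissipated=1.127
Op 4: GROUND 3: Q3=0; energy lost=2.066
Total dissipated: 15.048 μJ

Answer: 15.05 μJ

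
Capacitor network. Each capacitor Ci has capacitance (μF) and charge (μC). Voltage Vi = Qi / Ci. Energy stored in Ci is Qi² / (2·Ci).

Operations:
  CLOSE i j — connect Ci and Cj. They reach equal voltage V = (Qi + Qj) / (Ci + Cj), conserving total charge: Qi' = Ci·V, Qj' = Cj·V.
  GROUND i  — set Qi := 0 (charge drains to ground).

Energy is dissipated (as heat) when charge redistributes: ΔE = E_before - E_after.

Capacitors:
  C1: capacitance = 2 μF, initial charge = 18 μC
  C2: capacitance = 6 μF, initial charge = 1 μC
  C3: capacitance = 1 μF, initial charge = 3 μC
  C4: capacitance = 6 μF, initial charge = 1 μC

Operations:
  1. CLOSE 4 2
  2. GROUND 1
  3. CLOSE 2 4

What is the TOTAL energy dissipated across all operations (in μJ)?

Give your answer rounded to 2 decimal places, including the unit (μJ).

Initial: C1(2μF, Q=18μC, V=9.00V), C2(6μF, Q=1μC, V=0.17V), C3(1μF, Q=3μC, V=3.00V), C4(6μF, Q=1μC, V=0.17V)
Op 1: CLOSE 4-2: Q_total=2.00, C_total=12.00, V=0.17; Q4=1.00, Q2=1.00; dissipated=0.000
Op 2: GROUND 1: Q1=0; energy lost=81.000
Op 3: CLOSE 2-4: Q_total=2.00, C_total=12.00, V=0.17; Q2=1.00, Q4=1.00; dissipated=0.000
Total dissipated: 81.000 μJ

Answer: 81.00 μJ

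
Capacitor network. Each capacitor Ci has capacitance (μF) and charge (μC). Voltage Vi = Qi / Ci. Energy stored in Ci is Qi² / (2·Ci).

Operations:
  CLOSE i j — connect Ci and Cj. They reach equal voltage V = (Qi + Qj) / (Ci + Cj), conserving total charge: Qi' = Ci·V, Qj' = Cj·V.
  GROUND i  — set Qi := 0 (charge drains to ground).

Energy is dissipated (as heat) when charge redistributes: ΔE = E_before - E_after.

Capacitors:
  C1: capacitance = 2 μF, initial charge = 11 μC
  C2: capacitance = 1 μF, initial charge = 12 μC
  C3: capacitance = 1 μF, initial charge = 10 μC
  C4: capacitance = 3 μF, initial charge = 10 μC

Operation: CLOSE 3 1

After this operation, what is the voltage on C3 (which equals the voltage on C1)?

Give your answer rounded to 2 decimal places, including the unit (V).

Initial: C1(2μF, Q=11μC, V=5.50V), C2(1μF, Q=12μC, V=12.00V), C3(1μF, Q=10μC, V=10.00V), C4(3μF, Q=10μC, V=3.33V)
Op 1: CLOSE 3-1: Q_total=21.00, C_total=3.00, V=7.00; Q3=7.00, Q1=14.00; dissipated=6.750

Answer: 7.00 V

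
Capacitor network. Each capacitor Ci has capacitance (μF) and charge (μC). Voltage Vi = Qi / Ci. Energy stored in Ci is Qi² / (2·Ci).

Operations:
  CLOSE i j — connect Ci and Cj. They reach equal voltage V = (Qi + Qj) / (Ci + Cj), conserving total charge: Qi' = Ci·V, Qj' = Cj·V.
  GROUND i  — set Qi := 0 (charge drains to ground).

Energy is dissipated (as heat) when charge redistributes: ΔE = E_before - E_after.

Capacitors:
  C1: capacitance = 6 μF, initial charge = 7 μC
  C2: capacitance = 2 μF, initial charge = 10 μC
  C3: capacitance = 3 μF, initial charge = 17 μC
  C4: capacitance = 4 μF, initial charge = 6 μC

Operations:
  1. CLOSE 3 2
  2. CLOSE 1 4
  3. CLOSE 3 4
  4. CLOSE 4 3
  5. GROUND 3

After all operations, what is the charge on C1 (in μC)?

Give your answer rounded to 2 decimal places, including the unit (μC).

Answer: 7.80 μC

Derivation:
Initial: C1(6μF, Q=7μC, V=1.17V), C2(2μF, Q=10μC, V=5.00V), C3(3μF, Q=17μC, V=5.67V), C4(4μF, Q=6μC, V=1.50V)
Op 1: CLOSE 3-2: Q_total=27.00, C_total=5.00, V=5.40; Q3=16.20, Q2=10.80; dissipated=0.267
Op 2: CLOSE 1-4: Q_total=13.00, C_total=10.00, V=1.30; Q1=7.80, Q4=5.20; dissipated=0.133
Op 3: CLOSE 3-4: Q_total=21.40, C_total=7.00, V=3.06; Q3=9.17, Q4=12.23; dissipated=14.409
Op 4: CLOSE 4-3: Q_total=21.40, C_total=7.00, V=3.06; Q4=12.23, Q3=9.17; dissipated=0.000
Op 5: GROUND 3: Q3=0; energy lost=14.019
Final charges: Q1=7.80, Q2=10.80, Q3=0.00, Q4=12.23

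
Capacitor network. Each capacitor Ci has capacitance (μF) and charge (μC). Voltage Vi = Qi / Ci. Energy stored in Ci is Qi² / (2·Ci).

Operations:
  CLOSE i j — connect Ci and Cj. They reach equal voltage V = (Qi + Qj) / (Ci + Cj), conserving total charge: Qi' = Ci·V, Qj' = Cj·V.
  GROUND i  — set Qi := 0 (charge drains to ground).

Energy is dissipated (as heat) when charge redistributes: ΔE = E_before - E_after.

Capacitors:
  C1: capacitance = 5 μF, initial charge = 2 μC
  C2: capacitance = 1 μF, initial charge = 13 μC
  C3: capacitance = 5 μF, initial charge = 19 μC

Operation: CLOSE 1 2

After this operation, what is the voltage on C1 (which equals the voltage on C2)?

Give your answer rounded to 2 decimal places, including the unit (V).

Answer: 2.50 V

Derivation:
Initial: C1(5μF, Q=2μC, V=0.40V), C2(1μF, Q=13μC, V=13.00V), C3(5μF, Q=19μC, V=3.80V)
Op 1: CLOSE 1-2: Q_total=15.00, C_total=6.00, V=2.50; Q1=12.50, Q2=2.50; dissipated=66.150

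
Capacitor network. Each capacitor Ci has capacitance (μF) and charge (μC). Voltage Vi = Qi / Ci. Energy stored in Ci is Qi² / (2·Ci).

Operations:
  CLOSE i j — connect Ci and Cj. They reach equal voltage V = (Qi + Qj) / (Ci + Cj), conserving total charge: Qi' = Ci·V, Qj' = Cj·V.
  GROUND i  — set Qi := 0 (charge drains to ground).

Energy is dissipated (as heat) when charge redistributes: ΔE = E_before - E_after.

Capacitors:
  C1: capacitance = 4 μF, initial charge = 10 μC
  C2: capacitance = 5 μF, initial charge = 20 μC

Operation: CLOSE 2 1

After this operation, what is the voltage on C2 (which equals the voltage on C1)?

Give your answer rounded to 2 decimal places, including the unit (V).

Initial: C1(4μF, Q=10μC, V=2.50V), C2(5μF, Q=20μC, V=4.00V)
Op 1: CLOSE 2-1: Q_total=30.00, C_total=9.00, V=3.33; Q2=16.67, Q1=13.33; dissipated=2.500

Answer: 3.33 V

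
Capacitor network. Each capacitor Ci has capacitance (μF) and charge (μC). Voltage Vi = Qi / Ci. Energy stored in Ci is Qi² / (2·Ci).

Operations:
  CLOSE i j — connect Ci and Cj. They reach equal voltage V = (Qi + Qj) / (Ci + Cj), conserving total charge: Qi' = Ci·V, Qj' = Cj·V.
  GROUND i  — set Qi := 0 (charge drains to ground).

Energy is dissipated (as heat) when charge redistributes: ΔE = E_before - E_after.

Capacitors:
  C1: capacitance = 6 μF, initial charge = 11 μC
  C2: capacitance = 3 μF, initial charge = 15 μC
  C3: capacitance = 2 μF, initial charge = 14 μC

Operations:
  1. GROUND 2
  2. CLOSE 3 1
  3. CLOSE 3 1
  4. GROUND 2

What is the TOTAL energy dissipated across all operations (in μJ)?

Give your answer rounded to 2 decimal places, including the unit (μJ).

Initial: C1(6μF, Q=11μC, V=1.83V), C2(3μF, Q=15μC, V=5.00V), C3(2μF, Q=14μC, V=7.00V)
Op 1: GROUND 2: Q2=0; energy lost=37.500
Op 2: CLOSE 3-1: Q_total=25.00, C_total=8.00, V=3.12; Q3=6.25, Q1=18.75; dissipated=20.021
Op 3: CLOSE 3-1: Q_total=25.00, C_total=8.00, V=3.12; Q3=6.25, Q1=18.75; dissipated=0.000
Op 4: GROUND 2: Q2=0; energy lost=0.000
Total dissipated: 57.521 μJ

Answer: 57.52 μJ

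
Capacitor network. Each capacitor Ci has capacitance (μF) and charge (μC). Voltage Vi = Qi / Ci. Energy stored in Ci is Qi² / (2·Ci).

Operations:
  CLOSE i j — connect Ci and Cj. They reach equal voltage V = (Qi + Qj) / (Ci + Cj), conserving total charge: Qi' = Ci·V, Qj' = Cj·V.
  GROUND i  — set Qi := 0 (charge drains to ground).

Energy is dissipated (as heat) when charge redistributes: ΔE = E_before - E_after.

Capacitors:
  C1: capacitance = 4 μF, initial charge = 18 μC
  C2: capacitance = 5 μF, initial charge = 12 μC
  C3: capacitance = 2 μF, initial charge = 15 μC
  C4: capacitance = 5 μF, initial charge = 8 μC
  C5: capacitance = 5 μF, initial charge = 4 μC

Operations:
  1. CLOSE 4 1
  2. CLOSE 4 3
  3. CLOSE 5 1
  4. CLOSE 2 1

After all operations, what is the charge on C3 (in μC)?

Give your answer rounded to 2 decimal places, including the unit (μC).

Answer: 8.41 μC

Derivation:
Initial: C1(4μF, Q=18μC, V=4.50V), C2(5μF, Q=12μC, V=2.40V), C3(2μF, Q=15μC, V=7.50V), C4(5μF, Q=8μC, V=1.60V), C5(5μF, Q=4μC, V=0.80V)
Op 1: CLOSE 4-1: Q_total=26.00, C_total=9.00, V=2.89; Q4=14.44, Q1=11.56; dissipated=9.344
Op 2: CLOSE 4-3: Q_total=29.44, C_total=7.00, V=4.21; Q4=21.03, Q3=8.41; dissipated=15.187
Op 3: CLOSE 5-1: Q_total=15.56, C_total=9.00, V=1.73; Q5=8.64, Q1=6.91; dissipated=4.848
Op 4: CLOSE 2-1: Q_total=18.91, C_total=9.00, V=2.10; Q2=10.51, Q1=8.41; dissipated=0.501
Final charges: Q1=8.41, Q2=10.51, Q3=8.41, Q4=21.03, Q5=8.64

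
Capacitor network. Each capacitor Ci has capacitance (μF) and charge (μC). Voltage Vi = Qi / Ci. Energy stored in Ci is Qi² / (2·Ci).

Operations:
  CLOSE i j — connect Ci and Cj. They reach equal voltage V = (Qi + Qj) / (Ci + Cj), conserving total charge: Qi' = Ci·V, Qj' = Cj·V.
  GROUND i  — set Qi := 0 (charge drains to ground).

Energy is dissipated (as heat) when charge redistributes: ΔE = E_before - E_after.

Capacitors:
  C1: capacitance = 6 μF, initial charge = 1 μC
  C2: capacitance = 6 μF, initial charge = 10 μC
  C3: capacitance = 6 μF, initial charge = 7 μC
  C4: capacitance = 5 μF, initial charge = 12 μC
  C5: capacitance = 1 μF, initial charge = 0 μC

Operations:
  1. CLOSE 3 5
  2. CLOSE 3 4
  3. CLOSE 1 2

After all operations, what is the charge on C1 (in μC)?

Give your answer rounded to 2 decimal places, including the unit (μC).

Initial: C1(6μF, Q=1μC, V=0.17V), C2(6μF, Q=10μC, V=1.67V), C3(6μF, Q=7μC, V=1.17V), C4(5μF, Q=12μC, V=2.40V), C5(1μF, Q=0μC, V=0.00V)
Op 1: CLOSE 3-5: Q_total=7.00, C_total=7.00, V=1.00; Q3=6.00, Q5=1.00; dissipated=0.583
Op 2: CLOSE 3-4: Q_total=18.00, C_total=11.00, V=1.64; Q3=9.82, Q4=8.18; dissipated=2.673
Op 3: CLOSE 1-2: Q_total=11.00, C_total=12.00, V=0.92; Q1=5.50, Q2=5.50; dissipated=3.375
Final charges: Q1=5.50, Q2=5.50, Q3=9.82, Q4=8.18, Q5=1.00

Answer: 5.50 μC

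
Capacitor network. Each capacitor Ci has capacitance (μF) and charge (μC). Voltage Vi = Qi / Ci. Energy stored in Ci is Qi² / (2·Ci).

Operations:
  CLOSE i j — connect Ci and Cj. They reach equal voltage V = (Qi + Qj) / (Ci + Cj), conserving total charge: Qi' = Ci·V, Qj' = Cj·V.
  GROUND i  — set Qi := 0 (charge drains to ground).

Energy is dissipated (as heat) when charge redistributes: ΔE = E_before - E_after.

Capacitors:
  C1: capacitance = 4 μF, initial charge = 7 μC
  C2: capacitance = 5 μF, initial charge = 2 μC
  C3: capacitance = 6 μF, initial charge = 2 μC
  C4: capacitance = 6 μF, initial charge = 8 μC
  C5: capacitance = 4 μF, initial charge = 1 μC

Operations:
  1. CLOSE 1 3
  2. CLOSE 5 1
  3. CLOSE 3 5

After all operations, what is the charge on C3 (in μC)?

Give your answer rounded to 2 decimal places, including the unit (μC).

Initial: C1(4μF, Q=7μC, V=1.75V), C2(5μF, Q=2μC, V=0.40V), C3(6μF, Q=2μC, V=0.33V), C4(6μF, Q=8μC, V=1.33V), C5(4μF, Q=1μC, V=0.25V)
Op 1: CLOSE 1-3: Q_total=9.00, C_total=10.00, V=0.90; Q1=3.60, Q3=5.40; dissipated=2.408
Op 2: CLOSE 5-1: Q_total=4.60, C_total=8.00, V=0.57; Q5=2.30, Q1=2.30; dissipated=0.422
Op 3: CLOSE 3-5: Q_total=7.70, C_total=10.00, V=0.77; Q3=4.62, Q5=3.08; dissipated=0.127
Final charges: Q1=2.30, Q2=2.00, Q3=4.62, Q4=8.00, Q5=3.08

Answer: 4.62 μC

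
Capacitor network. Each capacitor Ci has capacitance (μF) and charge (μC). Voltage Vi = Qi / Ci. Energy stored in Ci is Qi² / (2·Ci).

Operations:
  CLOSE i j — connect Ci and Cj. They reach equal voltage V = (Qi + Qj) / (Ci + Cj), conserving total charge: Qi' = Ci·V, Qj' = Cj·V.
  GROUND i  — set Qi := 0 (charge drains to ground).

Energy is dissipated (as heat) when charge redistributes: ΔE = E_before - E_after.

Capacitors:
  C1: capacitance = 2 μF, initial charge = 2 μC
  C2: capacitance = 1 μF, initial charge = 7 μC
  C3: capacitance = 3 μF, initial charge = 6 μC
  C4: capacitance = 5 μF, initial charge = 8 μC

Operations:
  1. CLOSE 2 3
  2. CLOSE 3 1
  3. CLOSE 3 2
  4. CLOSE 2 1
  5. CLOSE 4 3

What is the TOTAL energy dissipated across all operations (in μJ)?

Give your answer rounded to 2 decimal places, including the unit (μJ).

Initial: C1(2μF, Q=2μC, V=1.00V), C2(1μF, Q=7μC, V=7.00V), C3(3μF, Q=6μC, V=2.00V), C4(5μF, Q=8μC, V=1.60V)
Op 1: CLOSE 2-3: Q_total=13.00, C_total=4.00, V=3.25; Q2=3.25, Q3=9.75; dissipated=9.375
Op 2: CLOSE 3-1: Q_total=11.75, C_total=5.00, V=2.35; Q3=7.05, Q1=4.70; dissipated=3.038
Op 3: CLOSE 3-2: Q_total=10.30, C_total=4.00, V=2.58; Q3=7.72, Q2=2.58; dissipated=0.304
Op 4: CLOSE 2-1: Q_total=7.28, C_total=3.00, V=2.42; Q2=2.42, Q1=4.85; dissipated=0.017
Op 5: CLOSE 4-3: Q_total=15.72, C_total=8.00, V=1.97; Q4=9.83, Q3=5.90; dissipated=0.891
Total dissipated: 13.624 μJ

Answer: 13.62 μJ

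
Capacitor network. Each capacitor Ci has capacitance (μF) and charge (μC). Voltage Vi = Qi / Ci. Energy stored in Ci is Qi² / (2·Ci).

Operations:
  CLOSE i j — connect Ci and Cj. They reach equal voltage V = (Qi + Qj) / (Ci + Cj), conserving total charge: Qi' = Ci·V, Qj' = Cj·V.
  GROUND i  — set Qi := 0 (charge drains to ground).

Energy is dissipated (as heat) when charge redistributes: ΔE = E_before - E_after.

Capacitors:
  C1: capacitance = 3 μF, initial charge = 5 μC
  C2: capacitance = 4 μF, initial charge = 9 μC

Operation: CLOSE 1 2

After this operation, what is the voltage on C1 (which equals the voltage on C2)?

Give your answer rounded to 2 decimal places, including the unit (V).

Initial: C1(3μF, Q=5μC, V=1.67V), C2(4μF, Q=9μC, V=2.25V)
Op 1: CLOSE 1-2: Q_total=14.00, C_total=7.00, V=2.00; Q1=6.00, Q2=8.00; dissipated=0.292

Answer: 2.00 V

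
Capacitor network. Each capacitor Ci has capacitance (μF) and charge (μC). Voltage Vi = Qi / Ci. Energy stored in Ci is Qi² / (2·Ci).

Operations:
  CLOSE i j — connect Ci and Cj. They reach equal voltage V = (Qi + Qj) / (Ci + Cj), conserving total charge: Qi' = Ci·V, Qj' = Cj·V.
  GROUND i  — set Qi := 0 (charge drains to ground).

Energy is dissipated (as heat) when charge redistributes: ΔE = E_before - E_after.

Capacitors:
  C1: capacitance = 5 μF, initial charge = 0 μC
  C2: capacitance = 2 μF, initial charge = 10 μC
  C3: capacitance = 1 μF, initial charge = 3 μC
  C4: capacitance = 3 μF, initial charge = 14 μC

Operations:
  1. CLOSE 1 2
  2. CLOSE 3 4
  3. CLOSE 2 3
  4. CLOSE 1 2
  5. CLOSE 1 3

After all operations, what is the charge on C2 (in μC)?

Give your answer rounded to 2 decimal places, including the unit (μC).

Initial: C1(5μF, Q=0μC, V=0.00V), C2(2μF, Q=10μC, V=5.00V), C3(1μF, Q=3μC, V=3.00V), C4(3μF, Q=14μC, V=4.67V)
Op 1: CLOSE 1-2: Q_total=10.00, C_total=7.00, V=1.43; Q1=7.14, Q2=2.86; dissipated=17.857
Op 2: CLOSE 3-4: Q_total=17.00, C_total=4.00, V=4.25; Q3=4.25, Q4=12.75; dissipated=1.042
Op 3: CLOSE 2-3: Q_total=7.11, C_total=3.00, V=2.37; Q2=4.74, Q3=2.37; dissipated=2.653
Op 4: CLOSE 1-2: Q_total=11.88, C_total=7.00, V=1.70; Q1=8.49, Q2=3.39; dissipated=0.632
Op 5: CLOSE 1-3: Q_total=10.86, C_total=6.00, V=1.81; Q1=9.05, Q3=1.81; dissipated=0.188
Final charges: Q1=9.05, Q2=3.39, Q3=1.81, Q4=12.75

Answer: 3.39 μC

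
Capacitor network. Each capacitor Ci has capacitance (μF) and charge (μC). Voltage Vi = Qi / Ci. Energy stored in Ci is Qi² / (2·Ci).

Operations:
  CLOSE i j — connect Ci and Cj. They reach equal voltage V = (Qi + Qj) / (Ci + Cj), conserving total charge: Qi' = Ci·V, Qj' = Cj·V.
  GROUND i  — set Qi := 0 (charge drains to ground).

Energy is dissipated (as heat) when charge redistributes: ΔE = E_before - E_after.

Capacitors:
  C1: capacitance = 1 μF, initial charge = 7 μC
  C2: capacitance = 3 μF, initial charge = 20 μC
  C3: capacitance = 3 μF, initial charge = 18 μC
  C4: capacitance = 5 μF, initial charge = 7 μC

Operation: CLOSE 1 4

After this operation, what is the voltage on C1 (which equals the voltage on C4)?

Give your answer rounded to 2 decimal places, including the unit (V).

Initial: C1(1μF, Q=7μC, V=7.00V), C2(3μF, Q=20μC, V=6.67V), C3(3μF, Q=18μC, V=6.00V), C4(5μF, Q=7μC, V=1.40V)
Op 1: CLOSE 1-4: Q_total=14.00, C_total=6.00, V=2.33; Q1=2.33, Q4=11.67; dissipated=13.067

Answer: 2.33 V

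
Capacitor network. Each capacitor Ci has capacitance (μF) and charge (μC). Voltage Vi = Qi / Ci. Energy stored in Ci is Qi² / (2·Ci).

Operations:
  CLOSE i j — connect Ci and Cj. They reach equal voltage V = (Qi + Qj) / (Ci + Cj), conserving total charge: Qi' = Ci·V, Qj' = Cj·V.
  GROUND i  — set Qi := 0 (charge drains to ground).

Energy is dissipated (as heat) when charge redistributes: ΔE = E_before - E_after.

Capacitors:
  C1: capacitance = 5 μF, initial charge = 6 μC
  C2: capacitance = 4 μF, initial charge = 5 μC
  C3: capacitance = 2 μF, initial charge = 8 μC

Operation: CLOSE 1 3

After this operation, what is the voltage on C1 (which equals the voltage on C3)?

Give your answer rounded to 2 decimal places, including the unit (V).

Answer: 2.00 V

Derivation:
Initial: C1(5μF, Q=6μC, V=1.20V), C2(4μF, Q=5μC, V=1.25V), C3(2μF, Q=8μC, V=4.00V)
Op 1: CLOSE 1-3: Q_total=14.00, C_total=7.00, V=2.00; Q1=10.00, Q3=4.00; dissipated=5.600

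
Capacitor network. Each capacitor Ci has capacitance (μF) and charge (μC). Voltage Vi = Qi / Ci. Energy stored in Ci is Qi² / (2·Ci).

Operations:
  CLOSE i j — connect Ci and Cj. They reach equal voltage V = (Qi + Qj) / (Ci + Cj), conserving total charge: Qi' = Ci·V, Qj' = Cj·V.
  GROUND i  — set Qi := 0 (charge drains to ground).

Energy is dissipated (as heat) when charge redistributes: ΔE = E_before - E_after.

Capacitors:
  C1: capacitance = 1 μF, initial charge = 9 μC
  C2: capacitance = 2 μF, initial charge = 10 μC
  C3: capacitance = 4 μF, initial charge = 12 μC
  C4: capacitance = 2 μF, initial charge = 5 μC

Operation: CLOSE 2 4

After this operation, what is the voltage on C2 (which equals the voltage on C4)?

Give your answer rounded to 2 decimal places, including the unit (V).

Initial: C1(1μF, Q=9μC, V=9.00V), C2(2μF, Q=10μC, V=5.00V), C3(4μF, Q=12μC, V=3.00V), C4(2μF, Q=5μC, V=2.50V)
Op 1: CLOSE 2-4: Q_total=15.00, C_total=4.00, V=3.75; Q2=7.50, Q4=7.50; dissipated=3.125

Answer: 3.75 V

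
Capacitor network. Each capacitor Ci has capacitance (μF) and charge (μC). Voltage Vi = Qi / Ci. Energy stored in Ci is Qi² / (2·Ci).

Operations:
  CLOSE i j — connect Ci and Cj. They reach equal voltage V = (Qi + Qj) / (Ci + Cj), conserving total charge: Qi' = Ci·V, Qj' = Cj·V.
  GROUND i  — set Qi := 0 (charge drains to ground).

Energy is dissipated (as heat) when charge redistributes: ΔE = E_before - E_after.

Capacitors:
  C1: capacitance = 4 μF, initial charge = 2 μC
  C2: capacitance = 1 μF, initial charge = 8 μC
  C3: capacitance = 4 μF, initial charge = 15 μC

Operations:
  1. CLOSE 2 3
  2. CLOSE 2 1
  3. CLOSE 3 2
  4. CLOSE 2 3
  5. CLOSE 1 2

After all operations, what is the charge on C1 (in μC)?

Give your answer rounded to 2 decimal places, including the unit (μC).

Answer: 7.38 μC

Derivation:
Initial: C1(4μF, Q=2μC, V=0.50V), C2(1μF, Q=8μC, V=8.00V), C3(4μF, Q=15μC, V=3.75V)
Op 1: CLOSE 2-3: Q_total=23.00, C_total=5.00, V=4.60; Q2=4.60, Q3=18.40; dissipated=7.225
Op 2: CLOSE 2-1: Q_total=6.60, C_total=5.00, V=1.32; Q2=1.32, Q1=5.28; dissipated=6.724
Op 3: CLOSE 3-2: Q_total=19.72, C_total=5.00, V=3.94; Q3=15.78, Q2=3.94; dissipated=4.303
Op 4: CLOSE 2-3: Q_total=19.72, C_total=5.00, V=3.94; Q2=3.94, Q3=15.78; dissipated=0.000
Op 5: CLOSE 1-2: Q_total=9.22, C_total=5.00, V=1.84; Q1=7.38, Q2=1.84; dissipated=2.754
Final charges: Q1=7.38, Q2=1.84, Q3=15.78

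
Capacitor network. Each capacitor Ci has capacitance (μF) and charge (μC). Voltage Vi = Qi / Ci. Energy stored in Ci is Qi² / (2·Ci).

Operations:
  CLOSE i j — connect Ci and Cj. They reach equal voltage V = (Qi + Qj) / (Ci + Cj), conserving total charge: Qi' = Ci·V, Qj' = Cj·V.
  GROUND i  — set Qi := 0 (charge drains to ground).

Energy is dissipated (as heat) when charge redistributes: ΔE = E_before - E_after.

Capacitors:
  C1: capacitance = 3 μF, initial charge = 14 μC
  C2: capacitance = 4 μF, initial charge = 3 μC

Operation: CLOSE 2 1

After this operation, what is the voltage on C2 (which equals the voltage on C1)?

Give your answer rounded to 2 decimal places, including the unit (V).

Initial: C1(3μF, Q=14μC, V=4.67V), C2(4μF, Q=3μC, V=0.75V)
Op 1: CLOSE 2-1: Q_total=17.00, C_total=7.00, V=2.43; Q2=9.71, Q1=7.29; dissipated=13.149

Answer: 2.43 V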